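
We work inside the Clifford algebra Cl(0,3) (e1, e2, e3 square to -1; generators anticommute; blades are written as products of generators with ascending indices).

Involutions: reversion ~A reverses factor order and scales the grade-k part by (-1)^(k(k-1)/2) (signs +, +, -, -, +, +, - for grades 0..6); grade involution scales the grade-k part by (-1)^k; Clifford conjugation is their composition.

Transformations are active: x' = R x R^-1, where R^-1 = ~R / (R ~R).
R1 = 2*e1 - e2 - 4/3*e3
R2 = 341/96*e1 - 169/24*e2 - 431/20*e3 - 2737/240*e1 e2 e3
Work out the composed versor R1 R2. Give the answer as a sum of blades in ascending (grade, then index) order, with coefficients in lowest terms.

Distribute over the terms of R1 (each basis-blade product reordered to ascending indices, repeated generators contracted through their squares):
(2*e1) R2 = -341/48 - 169/12*e1 e2 - 431/10*e1 e3 + 2737/120*e2 e3
(-e2) R2 = -169/24 + 341/96*e1 e2 + 2737/240*e1 e3 + 431/20*e2 e3
(-4/3*e3) R2 = -431/15 - 2737/180*e1 e2 + 341/72*e1 e3 - 169/18*e2 e3
Summing the partial products and collecting blades:
Answer: -10291/240 - 37061/1440*e1 e2 - 19411/720*e1 e3 + 12589/360*e2 e3


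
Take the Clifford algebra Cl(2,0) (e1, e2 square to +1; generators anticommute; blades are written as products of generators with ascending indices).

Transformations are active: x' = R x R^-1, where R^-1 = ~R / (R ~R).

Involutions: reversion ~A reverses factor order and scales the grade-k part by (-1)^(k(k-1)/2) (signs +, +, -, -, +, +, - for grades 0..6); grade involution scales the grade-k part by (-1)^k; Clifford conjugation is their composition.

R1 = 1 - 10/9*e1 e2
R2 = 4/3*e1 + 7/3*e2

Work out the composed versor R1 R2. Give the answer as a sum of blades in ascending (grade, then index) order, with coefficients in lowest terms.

Distribute over the terms of R1 (each basis-blade product reordered to ascending indices, repeated generators contracted through their squares):
(1) R2 = 4/3*e1 + 7/3*e2
(-10/9*e1 e2) R2 = -70/27*e1 + 40/27*e2
Summing the partial products and collecting blades:
Answer: -34/27*e1 + 103/27*e2


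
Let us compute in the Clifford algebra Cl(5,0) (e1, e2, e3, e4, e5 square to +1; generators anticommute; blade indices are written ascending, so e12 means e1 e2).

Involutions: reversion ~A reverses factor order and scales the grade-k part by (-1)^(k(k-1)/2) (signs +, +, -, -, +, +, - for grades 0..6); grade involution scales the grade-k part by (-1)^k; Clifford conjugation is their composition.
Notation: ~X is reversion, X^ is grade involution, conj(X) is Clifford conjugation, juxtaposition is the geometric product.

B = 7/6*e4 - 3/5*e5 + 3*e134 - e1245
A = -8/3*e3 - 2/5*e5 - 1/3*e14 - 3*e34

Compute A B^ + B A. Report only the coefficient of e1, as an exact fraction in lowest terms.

first term: -6/25 - 155/18*e1 + 9/2*e3 - 8*e14 + 1/3*e25 + 28/9*e34 - 8/5*e35 - 7/15*e45 - 2/5*e124 - 1/5*e145 - 9/5*e345 + 3*e1235 - 6/5*e1345 + 8/3*e12345
second term: 6/25 + 169/18*e1 + 5/2*e3 + 8*e14 + 1/3*e25 + 28/9*e34 - 8/5*e35 - 7/15*e45 + 2/5*e124 + 1/5*e145 + 9/5*e345 - 3*e1235 - 6/5*e1345 + 8/3*e12345
Answer: 7/9


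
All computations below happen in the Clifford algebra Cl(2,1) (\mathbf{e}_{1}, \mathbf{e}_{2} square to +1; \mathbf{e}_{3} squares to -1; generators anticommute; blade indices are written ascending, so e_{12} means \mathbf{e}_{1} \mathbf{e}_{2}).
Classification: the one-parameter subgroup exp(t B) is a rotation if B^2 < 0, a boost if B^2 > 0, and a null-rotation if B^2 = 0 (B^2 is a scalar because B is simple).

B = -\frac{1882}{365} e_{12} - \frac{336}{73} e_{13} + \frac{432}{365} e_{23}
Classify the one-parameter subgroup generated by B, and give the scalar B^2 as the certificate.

B^2 term by term: the squares give (-\frac{1882}{365})^2*(e_{12})^2 + (-\frac{336}{73})^2*(e_{13})^2 + (\frac{432}{365})^2*(e_{23})^2 = \frac{3541924}{133225}*(-1) + \frac{112896}{5329}*(+1) + \frac{186624}{133225}*(+1) = -4 (each basis 2-blade squares to minus the product of its generators' squares); cross terms between blades sharing an index anticommute and cancel. So B^2 = -4.
Answer: rotation, certificate B^2 = -4. Note: conjugating B changes its blade decomposition but never the scalar B^2 = -4, whose sign settles the classification.


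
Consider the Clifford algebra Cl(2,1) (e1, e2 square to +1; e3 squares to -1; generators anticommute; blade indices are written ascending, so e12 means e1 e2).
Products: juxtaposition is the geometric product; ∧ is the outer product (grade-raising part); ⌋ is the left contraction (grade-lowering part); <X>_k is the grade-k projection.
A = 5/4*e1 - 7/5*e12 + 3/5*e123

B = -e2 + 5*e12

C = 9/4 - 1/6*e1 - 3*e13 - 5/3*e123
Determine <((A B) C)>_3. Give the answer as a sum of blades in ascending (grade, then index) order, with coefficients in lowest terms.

step 1: 7 + 7/5*e1 + 25/4*e2 - 3*e3 - 5/4*e12 + 3/5*e13
step 2: 823/60 + 659/60*e1 + 713/48*e2 - 194/15*e3 - 325/48*e12 - 146/15*e13 - 73/12*e23 + 85/12*e123
step 3: 85/12*e123
Answer: 85/12*e123


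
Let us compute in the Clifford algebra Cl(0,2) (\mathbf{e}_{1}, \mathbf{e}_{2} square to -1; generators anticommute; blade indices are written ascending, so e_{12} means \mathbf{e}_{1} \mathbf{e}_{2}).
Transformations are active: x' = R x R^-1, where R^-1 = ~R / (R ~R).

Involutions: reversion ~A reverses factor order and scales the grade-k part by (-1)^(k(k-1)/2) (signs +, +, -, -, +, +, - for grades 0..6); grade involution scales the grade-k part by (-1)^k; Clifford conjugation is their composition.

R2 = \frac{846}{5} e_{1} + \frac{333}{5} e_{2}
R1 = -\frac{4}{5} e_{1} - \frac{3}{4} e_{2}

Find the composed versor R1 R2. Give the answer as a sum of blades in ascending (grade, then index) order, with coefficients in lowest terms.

Distribute over the terms of R1 (each basis-blade product reordered to ascending indices, repeated generators contracted through their squares):
(-\frac{4}{5} e_{1}) R2 = \frac{3384}{25} - \frac{1332}{25} e_{12}
(-\frac{3}{4} e_{2}) R2 = \frac{999}{20} + \frac{1269}{10} e_{12}
Summing the partial products and collecting blades:
Answer: \frac{18531}{100} + \frac{3681}{50} e_{12}


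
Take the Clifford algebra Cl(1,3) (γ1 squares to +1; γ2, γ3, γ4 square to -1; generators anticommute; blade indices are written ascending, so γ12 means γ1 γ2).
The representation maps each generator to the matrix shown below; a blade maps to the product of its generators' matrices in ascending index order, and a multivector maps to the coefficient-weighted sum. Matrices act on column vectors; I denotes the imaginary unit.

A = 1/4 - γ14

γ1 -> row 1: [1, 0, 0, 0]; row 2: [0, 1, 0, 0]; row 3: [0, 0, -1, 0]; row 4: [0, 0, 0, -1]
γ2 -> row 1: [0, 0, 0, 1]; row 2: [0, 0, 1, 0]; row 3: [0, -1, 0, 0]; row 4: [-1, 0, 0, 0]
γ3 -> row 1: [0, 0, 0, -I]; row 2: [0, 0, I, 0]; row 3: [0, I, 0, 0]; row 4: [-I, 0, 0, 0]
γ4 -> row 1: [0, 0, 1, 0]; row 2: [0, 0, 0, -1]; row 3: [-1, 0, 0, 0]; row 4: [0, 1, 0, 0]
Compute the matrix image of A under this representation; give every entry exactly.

Bivector images (products of the table entries): rho(γ14) = rho(γ1)rho(γ4) = row 1: [0, 0, 1, 0]; row 2: [0, 0, 0, -1]; row 3: [1, 0, 0, 0]; row 4: [0, -1, 0, 0].
M = (1/4)*1 + (-1)*rho(γ14), summed entrywise (1 is the identity matrix):
Answer: row 1: [1/4, 0, -1, 0]; row 2: [0, 1/4, 0, 1]; row 3: [-1, 0, 1/4, 0]; row 4: [0, 1, 0, 1/4]


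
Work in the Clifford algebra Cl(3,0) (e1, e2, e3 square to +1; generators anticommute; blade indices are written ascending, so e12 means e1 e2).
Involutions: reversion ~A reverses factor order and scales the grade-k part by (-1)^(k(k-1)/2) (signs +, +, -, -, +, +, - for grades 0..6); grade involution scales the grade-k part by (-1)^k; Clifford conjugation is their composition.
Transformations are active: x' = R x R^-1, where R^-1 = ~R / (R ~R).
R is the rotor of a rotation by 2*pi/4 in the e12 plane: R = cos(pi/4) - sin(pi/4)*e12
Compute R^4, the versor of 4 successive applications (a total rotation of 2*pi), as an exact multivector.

Because a rotor carries half the rotation angle, composing 4 copies of this e12-plane rotor multiplies the phase: 4*(pi/4) = pi, hence R^4 = cos(pi) - sin(pi)*e12.
cos(pi) = -1 and sin(pi) = 0, so R^4 = -1. The total rotation 2*pi is 1 full turn, so every vector returns to itself, yet the rotor is -1, on the OTHER sheet of the double cover (an odd number of 2*pi turns).
Answer: -1


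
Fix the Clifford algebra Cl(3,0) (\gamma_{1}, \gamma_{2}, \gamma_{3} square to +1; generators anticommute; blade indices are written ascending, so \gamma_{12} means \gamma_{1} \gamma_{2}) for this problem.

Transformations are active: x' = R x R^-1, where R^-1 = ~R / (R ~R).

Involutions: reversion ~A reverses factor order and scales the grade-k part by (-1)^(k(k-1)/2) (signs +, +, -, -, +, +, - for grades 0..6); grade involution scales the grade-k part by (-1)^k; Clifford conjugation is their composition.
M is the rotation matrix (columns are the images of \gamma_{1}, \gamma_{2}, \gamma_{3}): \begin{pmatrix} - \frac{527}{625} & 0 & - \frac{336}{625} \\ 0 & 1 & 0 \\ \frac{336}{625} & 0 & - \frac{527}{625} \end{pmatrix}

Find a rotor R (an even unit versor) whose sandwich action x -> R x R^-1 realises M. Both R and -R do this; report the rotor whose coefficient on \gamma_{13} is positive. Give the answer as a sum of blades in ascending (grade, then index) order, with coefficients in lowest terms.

Method: write R = a + b12*\gamma_{12} + b13*\gamma_{13} + b23*\gamma_{23} with a^2 + b12^2 + b13^2 + b23^2 = 1 (so R^-1 = ~R). Expanding the columns R e_j ~R gives tr M = 4a^2 - 1 and, from the antisymmetric part, M21 - M12 = -4a*b12, M13 - M31 = 4a*b13, M32 - M23 = -4a*b23.
Here tr M = -\frac{429}{625}, so a^2 = (1 + tr M)/4 = \frac{49}{625} and a = ±\frac{7}{25}. Taking a = \frac{7}{25}: M21 - M12 = 0, M13 - M31 = -\frac{672}{625}, M32 - M23 = 0, giving b12 = 0, b13 = -\frac{24}{25}, b23 = 0, i.e. R = \frac{7}{25} - \frac{24}{25} \gamma_{13}.
Its \gamma_{13} coefficient is negative, so report the other preimage -R.
Answer: -\frac{7}{25} + \frac{24}{25} \gamma_{13}. Recall the cover is two-to-one: with M of trace -\frac{429}{625}, both preimages act alike, and the stated \gamma_{13} sign chooses the sheet.


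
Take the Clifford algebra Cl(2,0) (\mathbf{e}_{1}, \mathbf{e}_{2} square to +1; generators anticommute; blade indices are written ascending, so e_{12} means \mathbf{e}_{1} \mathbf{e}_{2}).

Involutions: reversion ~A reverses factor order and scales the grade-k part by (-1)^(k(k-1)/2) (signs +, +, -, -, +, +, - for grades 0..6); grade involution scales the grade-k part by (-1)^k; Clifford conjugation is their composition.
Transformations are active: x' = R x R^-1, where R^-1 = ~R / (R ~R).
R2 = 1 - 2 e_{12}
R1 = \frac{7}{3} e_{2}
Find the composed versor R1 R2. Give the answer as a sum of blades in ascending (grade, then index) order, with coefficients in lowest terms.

Distribute over the terms of R1 (each basis-blade product reordered to ascending indices, repeated generators contracted through their squares):
(\frac{7}{3} e_{2}) R2 = \frac{14}{3} e_{1} + \frac{7}{3} e_{2}
Answer: \frac{14}{3} e_{1} + \frac{7}{3} e_{2}


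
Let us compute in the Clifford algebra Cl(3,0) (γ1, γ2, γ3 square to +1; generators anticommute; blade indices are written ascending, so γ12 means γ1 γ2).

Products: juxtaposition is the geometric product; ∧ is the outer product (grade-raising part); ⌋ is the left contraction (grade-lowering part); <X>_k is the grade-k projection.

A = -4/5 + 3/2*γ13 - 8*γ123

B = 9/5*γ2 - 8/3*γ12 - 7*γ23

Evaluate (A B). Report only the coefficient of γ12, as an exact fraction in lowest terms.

step 1: -56*γ1 - 36/25*γ2 - 64/3*γ3 + 379/30*γ12 + 72/5*γ13 + 8/5*γ23 - 27/10*γ123
Answer: 379/30


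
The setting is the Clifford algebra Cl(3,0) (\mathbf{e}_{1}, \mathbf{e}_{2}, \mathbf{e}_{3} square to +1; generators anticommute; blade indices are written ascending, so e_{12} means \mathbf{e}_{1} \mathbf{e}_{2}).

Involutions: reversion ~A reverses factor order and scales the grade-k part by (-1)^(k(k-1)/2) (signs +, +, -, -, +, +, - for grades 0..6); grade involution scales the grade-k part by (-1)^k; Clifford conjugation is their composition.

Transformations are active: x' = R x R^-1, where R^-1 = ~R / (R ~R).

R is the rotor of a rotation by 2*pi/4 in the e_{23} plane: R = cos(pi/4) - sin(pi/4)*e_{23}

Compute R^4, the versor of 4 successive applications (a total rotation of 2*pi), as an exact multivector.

Half-angle bookkeeping: 4 applications in e_{23} add up to rotor phase 4*pi/4 = \pi, so R^4 = cos(\pi) - sin(\pi)*e_{23}.
cos(\pi) = -1 and sin(\pi) = 0, so R^4 = -1. The total rotation 2*pi is 1 full turn, so every vector returns to itself, yet the rotor is -1, on the OTHER sheet of the double cover (an odd number of 2*pi turns).
Answer: -1


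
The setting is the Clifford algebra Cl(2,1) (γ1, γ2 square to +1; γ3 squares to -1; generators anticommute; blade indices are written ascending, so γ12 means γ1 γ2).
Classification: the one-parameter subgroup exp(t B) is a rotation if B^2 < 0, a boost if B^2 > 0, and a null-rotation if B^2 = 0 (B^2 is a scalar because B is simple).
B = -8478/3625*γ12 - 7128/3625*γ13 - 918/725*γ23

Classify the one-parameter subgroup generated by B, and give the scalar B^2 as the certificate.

B^2 term by term: the squares give (-8478/3625)^2*(γ12)^2 + (-7128/3625)^2*(γ13)^2 + (-918/725)^2*(γ23)^2 = 71876484/13140625*(-1) + 50808384/13140625*(+1) + 842724/525625*(+1) = 0 (each basis 2-blade squares to minus the product of its generators' squares); cross terms between blades sharing an index anticommute and cancel. So B^2 = 0.
Answer: null-rotation, certificate B^2 = 0. Check the certificate: B^2 = 0, and that sign is decisive whatever form B takes.


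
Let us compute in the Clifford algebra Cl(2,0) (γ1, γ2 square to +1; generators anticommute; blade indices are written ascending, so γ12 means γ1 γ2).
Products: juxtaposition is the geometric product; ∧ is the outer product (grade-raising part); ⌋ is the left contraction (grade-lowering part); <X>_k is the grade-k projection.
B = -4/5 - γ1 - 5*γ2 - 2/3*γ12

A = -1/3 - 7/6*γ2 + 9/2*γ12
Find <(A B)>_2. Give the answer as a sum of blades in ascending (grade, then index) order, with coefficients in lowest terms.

step 1: 91/10 - 413/18*γ1 + 71/10*γ2 - 409/90*γ12
step 2: -409/90*γ12
Answer: -409/90*γ12


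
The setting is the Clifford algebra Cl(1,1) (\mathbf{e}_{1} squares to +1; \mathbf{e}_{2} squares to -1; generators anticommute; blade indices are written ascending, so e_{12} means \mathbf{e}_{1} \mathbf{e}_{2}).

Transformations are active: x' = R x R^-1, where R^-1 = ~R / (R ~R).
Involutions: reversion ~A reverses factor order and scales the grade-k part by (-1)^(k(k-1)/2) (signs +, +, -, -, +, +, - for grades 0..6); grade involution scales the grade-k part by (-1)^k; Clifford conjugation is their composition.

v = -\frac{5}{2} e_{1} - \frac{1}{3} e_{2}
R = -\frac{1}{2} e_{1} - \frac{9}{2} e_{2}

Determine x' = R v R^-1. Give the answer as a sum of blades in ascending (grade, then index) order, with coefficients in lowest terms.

~R = -\frac{1}{2} e_{1} - \frac{9}{2} e_{2}, and R ~R = -20, so R^-1 = ~R / (-20).
R v = -\frac{1}{4} - \frac{133}{12} e_{12}
Answer: \frac{199}{80} e_{1} + \frac{53}{240} e_{2}


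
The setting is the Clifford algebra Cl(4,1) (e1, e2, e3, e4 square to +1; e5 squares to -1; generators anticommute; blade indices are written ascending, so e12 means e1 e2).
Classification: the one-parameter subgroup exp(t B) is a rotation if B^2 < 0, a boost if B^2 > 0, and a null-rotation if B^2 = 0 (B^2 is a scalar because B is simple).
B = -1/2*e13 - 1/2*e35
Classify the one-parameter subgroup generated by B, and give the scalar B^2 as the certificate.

B^2 term by term: the squares give (-1/2)^2*(e13)^2 + (-1/2)^2*(e35)^2 = 1/4*(-1) + 1/4*(+1) = 0 (each basis 2-blade squares to minus the product of its generators' squares); cross terms between blades sharing an index anticommute and cancel. So B^2 = 0.
Answer: null-rotation, certificate B^2 = 0. One invariant decides it: the square 0 survives every conjugation, and its sign is exactly the classification.


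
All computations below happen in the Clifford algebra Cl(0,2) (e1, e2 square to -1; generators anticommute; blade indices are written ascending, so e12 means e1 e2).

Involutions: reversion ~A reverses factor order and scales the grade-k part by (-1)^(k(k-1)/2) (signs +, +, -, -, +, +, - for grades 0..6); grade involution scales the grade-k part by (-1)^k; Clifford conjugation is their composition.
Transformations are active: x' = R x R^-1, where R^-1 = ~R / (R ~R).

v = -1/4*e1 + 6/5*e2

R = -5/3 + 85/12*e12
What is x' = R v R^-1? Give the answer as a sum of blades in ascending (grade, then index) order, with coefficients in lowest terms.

~R = -5/3 - 85/12*e12, and R ~R = 7625/144, so R^-1 = ~R / (7625/144).
R v = -97/12*e1 - 181/48*e2
Answer: 4629/6100*e1 - 1468/1525*e2


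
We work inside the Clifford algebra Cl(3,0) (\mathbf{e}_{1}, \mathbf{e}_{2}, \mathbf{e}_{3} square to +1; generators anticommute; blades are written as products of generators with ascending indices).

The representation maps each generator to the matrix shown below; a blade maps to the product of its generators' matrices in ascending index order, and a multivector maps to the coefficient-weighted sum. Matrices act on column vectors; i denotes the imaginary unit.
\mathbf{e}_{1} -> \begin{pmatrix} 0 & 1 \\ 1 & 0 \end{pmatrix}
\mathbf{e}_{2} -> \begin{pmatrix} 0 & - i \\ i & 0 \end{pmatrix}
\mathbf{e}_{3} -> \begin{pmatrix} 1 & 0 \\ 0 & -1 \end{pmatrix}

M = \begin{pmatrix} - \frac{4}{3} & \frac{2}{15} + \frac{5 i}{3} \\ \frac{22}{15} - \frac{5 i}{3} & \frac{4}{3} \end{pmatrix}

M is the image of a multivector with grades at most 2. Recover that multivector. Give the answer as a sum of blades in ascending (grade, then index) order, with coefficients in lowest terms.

Method: 1, rho(e_{1}), rho(e_{2}), rho(e_{3}) form a trace-orthogonal basis of the 2x2 complex matrices (tr(X Y) = 2 if X = Y, else 0), so M = m0*1 + m1*rho(e_{1}) + m2*rho(e_{2}) + m3*rho(e_{3}) with m0 = tr(M)/2 = 0, m1 = tr(M rho(e_{1}))/2 = \frac{4}{5}, m2 = tr(M rho(e_{2}))/2 = - \frac{5}{3} - \frac{2 i}{3}, m3 = tr(M rho(e_{3}))/2 = - \frac{4}{3}.
Multiplying table entries, the bivector images are rho(e_{1} e_{2}) = i*rho(e_{3}), rho(e_{1} e_{3}) = -i*rho(e_{2}), rho(e_{2} e_{3}) = i*rho(e_{1}); with real blade coefficients the real parts of m0..m3 are the coefficients of 1, e_{1}, e_{2}, e_{3} and the imaginary parts give the bivectors (e_{2} e_{3}: Im m1, e_{1} e_{3}: -Im m2, e_{1} e_{2}: Im m3).
Answer: \frac{4}{5} e_{1} - \frac{5}{3} e_{2} - \frac{4}{3} e_{3} + \frac{2}{3} e_{1} e_{3}


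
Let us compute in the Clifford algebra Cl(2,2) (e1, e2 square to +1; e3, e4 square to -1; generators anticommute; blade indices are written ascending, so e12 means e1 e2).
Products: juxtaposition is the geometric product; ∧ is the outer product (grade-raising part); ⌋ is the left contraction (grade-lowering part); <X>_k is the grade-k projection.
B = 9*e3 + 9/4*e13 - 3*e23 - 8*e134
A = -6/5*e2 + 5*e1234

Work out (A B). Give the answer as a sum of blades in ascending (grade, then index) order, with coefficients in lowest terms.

step 1: -40*e2 + 18/5*e3 - 15*e14 - 54/5*e23 - 45/4*e24 + 27/10*e123 + 45*e124 - 48/5*e1234
Answer: -40*e2 + 18/5*e3 - 15*e14 - 54/5*e23 - 45/4*e24 + 27/10*e123 + 45*e124 - 48/5*e1234


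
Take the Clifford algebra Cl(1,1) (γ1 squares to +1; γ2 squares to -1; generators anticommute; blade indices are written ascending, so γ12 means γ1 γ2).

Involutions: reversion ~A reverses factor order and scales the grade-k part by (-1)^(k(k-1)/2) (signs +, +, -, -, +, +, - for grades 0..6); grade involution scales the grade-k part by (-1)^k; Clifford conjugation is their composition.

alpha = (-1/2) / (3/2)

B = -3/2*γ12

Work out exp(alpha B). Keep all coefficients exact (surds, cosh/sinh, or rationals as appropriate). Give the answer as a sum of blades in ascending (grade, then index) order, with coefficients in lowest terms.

B^2 = (-3/2)^2*(γ12)^2 = 9/4*(+1) = 9/4 (a basis 2-blade squares to minus the product of its generators' squares).
B^2 = 9/4 — since the square is positive, the closed form is hyperbolic: l = 3/2, alpha*l = -1/2, so exp(alpha B) = cosh(-1/2) + (sinh(-1/2)/(3/2))*B = cosh(1/2) + (-2*sinh(1/2)/3)*B.
Answer: cosh(1/2) + sinh(1/2)*γ12


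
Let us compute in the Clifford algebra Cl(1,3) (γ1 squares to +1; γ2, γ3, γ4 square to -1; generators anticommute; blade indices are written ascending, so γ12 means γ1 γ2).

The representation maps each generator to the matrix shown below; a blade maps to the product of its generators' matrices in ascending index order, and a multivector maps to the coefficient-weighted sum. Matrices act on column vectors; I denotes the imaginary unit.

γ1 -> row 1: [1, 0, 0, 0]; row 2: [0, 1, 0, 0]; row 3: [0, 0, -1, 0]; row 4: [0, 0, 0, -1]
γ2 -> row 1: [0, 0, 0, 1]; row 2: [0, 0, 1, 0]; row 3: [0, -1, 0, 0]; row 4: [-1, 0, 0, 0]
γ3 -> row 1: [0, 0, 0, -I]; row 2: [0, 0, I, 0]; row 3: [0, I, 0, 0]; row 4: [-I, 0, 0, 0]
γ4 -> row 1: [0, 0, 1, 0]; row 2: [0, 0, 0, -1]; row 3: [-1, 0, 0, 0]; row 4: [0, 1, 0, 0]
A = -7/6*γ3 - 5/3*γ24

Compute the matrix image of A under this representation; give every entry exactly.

Bivector images (products of the table entries): rho(γ24) = rho(γ2)rho(γ4) = row 1: [0, 1, 0, 0]; row 2: [-1, 0, 0, 0]; row 3: [0, 0, 0, 1]; row 4: [0, 0, -1, 0].
M = (-7/6)*rho(γ3) + (-5/3)*rho(γ24), summed entrywise:
Answer: row 1: [0, -5/3, 0, 7*I/6]; row 2: [5/3, 0, -7*I/6, 0]; row 3: [0, -7*I/6, 0, -5/3]; row 4: [7*I/6, 0, 5/3, 0]


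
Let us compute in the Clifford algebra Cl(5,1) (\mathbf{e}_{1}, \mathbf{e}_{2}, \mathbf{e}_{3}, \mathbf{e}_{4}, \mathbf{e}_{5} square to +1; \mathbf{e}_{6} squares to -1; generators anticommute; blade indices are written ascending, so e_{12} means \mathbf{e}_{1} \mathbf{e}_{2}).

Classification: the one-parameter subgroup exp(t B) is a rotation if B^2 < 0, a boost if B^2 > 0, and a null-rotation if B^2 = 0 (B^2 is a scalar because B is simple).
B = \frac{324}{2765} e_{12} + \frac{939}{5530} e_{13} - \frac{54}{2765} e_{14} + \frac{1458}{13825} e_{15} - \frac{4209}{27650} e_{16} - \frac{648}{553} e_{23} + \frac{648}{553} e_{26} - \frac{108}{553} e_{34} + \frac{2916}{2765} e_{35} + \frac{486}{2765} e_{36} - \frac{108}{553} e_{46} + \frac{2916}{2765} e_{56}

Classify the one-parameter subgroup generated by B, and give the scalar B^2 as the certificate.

B^2 term by term: the squares give (\frac{324}{2765})^2*(e_{12})^2 + (\frac{939}{5530})^2*(e_{13})^2 + (-\frac{54}{2765})^2*(e_{14})^2 + (\frac{1458}{13825})^2*(e_{15})^2 + (-\frac{4209}{27650})^2*(e_{16})^2 + (-\frac{648}{553})^2*(e_{23})^2 + (\frac{648}{553})^2*(e_{26})^2 + (-\frac{108}{553})^2*(e_{34})^2 + (\frac{2916}{2765})^2*(e_{35})^2 + (\frac{486}{2765})^2*(e_{36})^2 + (-\frac{108}{553})^2*(e_{46})^2 + (\frac{2916}{2765})^2*(e_{56})^2 = \frac{104976}{7645225}*(-1) + \frac{881721}{30580900}*(-1) + \frac{2916}{7645225}*(-1) + \frac{2125764}{191130625}*(-1) + \frac{17715681}{764522500}*(+1) + \frac{419904}{305809}*(-1) + \frac{419904}{305809}*(+1) + \frac{11664}{305809}*(-1) + \frac{8503056}{7645225}*(-1) + \frac{236196}{7645225}*(+1) + \frac{11664}{305809}*(+1) + \frac{8503056}{7645225}*(+1) = 0 (each basis 2-blade squares to minus the product of its generators' squares); cross terms between blades sharing an index anticommute and cancel; the commuting (index-disjoint) pairs give grade-4 terms 2*c*c'*(blade product), which cancel blade by blade — e_{1234}: -\frac{69984}{1529045} + \frac{69984}{1529045} = 0; e_{1235}: \frac{1889568}{7645225} - \frac{1889568}{7645225} = 0; e_{1236}: \frac{314928}{7645225} - \frac{608472}{1529045} + \frac{2727432}{7645225} = 0; e_{1246}: -\frac{69984}{1529045} + \frac{69984}{1529045} = 0; e_{1256}: \frac{1889568}{7645225} - \frac{1889568}{7645225} = 0; e_{1345}: \frac{314928}{7645225} - \frac{314928}{7645225} = 0; e_{1346}: -\frac{101412}{1529045} + \frac{52488}{7645225} + \frac{454572}{7645225} = 0; e_{1356}: \frac{2738124}{7645225} - \frac{1417176}{38226125} - \frac{12273444}{38226125} = 0; e_{1456}: -\frac{314928}{7645225} + \frac{314928}{7645225} = 0; e_{2346}: \frac{139968}{305809} - \frac{139968}{305809} = 0; e_{2356}: -\frac{3779136}{1529045} + \frac{3779136}{1529045} = 0; e_{3456}: -\frac{629856}{1529045} + \frac{629856}{1529045} = 0 — confirming B is simple. So B^2 = 0.
Answer: null-rotation, certificate B^2 = 0. One invariant decides it: the square 0 survives every conjugation, and its sign is exactly the classification.


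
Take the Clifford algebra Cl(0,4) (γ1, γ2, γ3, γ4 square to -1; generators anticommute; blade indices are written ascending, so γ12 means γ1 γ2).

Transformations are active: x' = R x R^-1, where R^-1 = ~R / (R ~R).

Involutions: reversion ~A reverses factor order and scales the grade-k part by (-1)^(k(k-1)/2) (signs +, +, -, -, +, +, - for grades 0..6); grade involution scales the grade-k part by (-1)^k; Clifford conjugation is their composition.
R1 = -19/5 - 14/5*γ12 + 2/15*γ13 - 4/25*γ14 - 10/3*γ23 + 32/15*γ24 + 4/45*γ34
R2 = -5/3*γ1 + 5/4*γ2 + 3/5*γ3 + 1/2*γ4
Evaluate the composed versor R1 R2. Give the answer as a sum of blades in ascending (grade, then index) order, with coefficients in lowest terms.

Distribute over the terms of R2 (each basis-blade product reordered to ascending indices, repeated generators contracted through their squares):
R1 (-5/3*γ1) = 19/3*γ1 + 14/3*γ2 - 2/9*γ3 + 4/15*γ4 + 50/9*γ123 - 32/9*γ124 - 4/27*γ134
R1 (5/4*γ2) = 7/2*γ1 - 19/4*γ2 - 25/6*γ3 + 8/3*γ4 - 1/6*γ123 + 1/5*γ124 + 1/9*γ234
R1 (3/5*γ3) = -2/25*γ1 + 2*γ2 - 57/25*γ3 + 4/75*γ4 - 42/25*γ123 + 12/125*γ134 - 32/25*γ234
R1 (1/2*γ4) = 2/25*γ1 - 16/15*γ2 - 2/45*γ3 - 19/10*γ4 - 7/5*γ124 + 1/15*γ134 - 5/3*γ234
Summing the partial products and collecting blades:
Answer: 59/6*γ1 + 17/20*γ2 - 1007/150*γ3 + 163/150*γ4 + 1669/450*γ123 - 214/45*γ124 + 49/3375*γ134 - 638/225*γ234


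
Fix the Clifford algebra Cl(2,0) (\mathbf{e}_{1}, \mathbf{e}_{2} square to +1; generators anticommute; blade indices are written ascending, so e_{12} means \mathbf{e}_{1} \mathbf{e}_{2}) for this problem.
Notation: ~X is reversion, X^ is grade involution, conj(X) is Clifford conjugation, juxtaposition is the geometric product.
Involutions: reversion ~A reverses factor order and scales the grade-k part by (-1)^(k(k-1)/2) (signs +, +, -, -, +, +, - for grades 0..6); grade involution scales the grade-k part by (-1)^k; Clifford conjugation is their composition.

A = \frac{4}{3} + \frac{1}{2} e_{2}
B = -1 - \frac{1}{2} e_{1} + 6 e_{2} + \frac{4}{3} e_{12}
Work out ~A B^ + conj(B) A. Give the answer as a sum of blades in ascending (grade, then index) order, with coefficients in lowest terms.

first term: -\frac{13}{3} - \frac{17}{2} e_{2} + \frac{55}{36} e_{12}
second term: -\frac{13}{3} - \frac{17}{2} e_{2} - \frac{55}{36} e_{12}
Answer: -\frac{26}{3} - 17 e_{2}


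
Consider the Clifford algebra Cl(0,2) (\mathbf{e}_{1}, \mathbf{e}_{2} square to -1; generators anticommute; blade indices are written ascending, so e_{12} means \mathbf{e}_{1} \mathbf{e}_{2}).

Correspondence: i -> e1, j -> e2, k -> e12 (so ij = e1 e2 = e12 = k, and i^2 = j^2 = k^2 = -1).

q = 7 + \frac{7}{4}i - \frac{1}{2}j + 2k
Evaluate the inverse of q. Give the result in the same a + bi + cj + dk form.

In blades: q = 7 + \frac{7}{4} e_{1} - \frac{1}{2} e_{2} + 2 e_{12}.
With qbar = 7 - \frac{7}{4} e_{1} + \frac{1}{2} e_{2} - 2 e_{12} (scalar fixed, mapped units negated), q qbar = \frac{901}{16} (the sum of squared coefficients), so q^-1 = qbar / (\frac{901}{16}) = \frac{112}{901} - \frac{28}{901} e_{1} + \frac{8}{901} e_{2} - \frac{32}{901} e_{12}; translating back:
Answer: \frac{112}{901} - \frac{28}{901}i + \frac{8}{901}j - \frac{32}{901}k


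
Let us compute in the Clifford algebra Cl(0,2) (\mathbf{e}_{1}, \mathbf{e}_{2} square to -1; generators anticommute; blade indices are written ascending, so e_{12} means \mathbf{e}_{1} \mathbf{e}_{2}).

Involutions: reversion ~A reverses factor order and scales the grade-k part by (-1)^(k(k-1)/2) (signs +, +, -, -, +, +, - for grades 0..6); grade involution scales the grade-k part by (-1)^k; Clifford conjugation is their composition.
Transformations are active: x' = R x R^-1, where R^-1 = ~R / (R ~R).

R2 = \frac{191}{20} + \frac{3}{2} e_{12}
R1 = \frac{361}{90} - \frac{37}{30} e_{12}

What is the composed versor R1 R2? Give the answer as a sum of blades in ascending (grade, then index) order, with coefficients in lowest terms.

Distribute over the terms of R1 (each basis-blade product reordered to ascending indices, repeated generators contracted through their squares):
(\frac{361}{90}) R2 = \frac{68951}{1800} + \frac{361}{60} e_{12}
(-\frac{37}{30} e_{12}) R2 = \frac{37}{20} - \frac{7067}{600} e_{12}
Summing the partial products and collecting blades:
Answer: \frac{72281}{1800} - \frac{3457}{600} e_{12}


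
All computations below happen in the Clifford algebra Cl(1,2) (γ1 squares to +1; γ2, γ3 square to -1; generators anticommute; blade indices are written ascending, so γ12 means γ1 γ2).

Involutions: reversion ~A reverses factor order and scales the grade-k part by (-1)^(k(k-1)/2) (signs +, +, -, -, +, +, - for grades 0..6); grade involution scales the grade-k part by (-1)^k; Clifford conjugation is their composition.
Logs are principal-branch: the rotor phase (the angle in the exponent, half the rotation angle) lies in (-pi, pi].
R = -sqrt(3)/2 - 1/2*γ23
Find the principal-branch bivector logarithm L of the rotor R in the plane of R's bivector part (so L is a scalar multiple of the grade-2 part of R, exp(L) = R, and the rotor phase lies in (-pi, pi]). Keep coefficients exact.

The scalar part of R is -sqrt(3)/2, so the principal-branch rotor phase is pinned; divide the bivector part by its sine to get the unit plane — L is the phase times that plane.
Concretely: cos(phase) = -sqrt(3)/2 gives phase = ±5*pi/6, and since phase/sin(phase) is even the sign is immaterial: L = (phase/sin(phase)) * <R>_2 = (5*pi/3) * <R>_2.
Answer: -5*pi/6*γ23


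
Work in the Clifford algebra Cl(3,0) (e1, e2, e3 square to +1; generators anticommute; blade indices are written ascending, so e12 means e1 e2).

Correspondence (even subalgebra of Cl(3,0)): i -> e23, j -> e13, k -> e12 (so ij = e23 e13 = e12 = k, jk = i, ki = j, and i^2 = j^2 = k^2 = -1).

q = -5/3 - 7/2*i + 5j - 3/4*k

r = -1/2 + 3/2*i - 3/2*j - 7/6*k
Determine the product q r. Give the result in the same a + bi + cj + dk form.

In blades: q = -5/3 - 3/4*e12 + 5*e13 - 7/2*e23, r = -1/2 - 7/6*e12 - 3/2*e13 + 3/2*e23.
Distribute q over r term by term (generator squares from the signature, products reordered to ascending indices): (-5/3)*r = 5/6 + 35/18*e12 + 5/2*e13 - 5/2*e23; (-3/4*e12)*r = -7/8 + 3/8*e12 - 9/8*e13 - 9/8*e23; (5*e13)*r = 15/2 - 15/2*e12 - 5/2*e13 - 35/6*e23; (-7/2*e23)*r = 21/4 + 21/4*e12 - 49/12*e13 + 7/4*e23.
Sum: 305/24 + 5/72*e12 - 125/24*e13 - 185/24*e23; translating back through the correspondence:
Answer: 305/24 - 185/24*i - 125/24*j + 5/72*k


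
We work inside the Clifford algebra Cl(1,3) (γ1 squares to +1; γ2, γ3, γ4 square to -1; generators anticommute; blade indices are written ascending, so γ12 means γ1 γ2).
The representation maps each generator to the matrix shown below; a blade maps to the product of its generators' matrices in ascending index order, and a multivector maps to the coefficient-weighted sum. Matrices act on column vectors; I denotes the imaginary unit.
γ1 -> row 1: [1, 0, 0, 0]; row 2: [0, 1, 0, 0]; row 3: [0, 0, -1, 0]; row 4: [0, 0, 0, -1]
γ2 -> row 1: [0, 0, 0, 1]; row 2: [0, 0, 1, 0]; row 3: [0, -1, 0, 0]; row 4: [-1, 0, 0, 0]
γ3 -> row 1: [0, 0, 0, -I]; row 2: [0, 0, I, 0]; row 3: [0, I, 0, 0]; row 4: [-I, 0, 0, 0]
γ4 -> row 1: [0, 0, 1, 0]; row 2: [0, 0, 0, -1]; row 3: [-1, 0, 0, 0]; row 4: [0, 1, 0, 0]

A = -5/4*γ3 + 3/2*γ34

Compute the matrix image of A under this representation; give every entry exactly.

Bivector images (products of the table entries): rho(γ34) = rho(γ3)rho(γ4) = row 1: [0, -I, 0, 0]; row 2: [-I, 0, 0, 0]; row 3: [0, 0, 0, -I]; row 4: [0, 0, -I, 0].
M = (-5/4)*rho(γ3) + (3/2)*rho(γ34), summed entrywise:
Answer: row 1: [0, -3*I/2, 0, 5*I/4]; row 2: [-3*I/2, 0, -5*I/4, 0]; row 3: [0, -5*I/4, 0, -3*I/2]; row 4: [5*I/4, 0, -3*I/2, 0]


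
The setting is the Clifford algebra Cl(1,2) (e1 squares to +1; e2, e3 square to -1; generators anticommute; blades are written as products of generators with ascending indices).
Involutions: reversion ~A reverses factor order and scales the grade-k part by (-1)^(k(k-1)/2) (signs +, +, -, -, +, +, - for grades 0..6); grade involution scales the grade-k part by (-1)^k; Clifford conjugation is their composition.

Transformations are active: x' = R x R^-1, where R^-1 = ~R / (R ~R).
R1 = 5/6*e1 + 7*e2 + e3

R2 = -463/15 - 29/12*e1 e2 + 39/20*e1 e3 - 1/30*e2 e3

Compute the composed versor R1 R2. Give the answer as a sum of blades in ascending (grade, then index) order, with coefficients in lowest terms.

Distribute over the terms of R1 (each basis-blade product reordered to ascending indices, repeated generators contracted through their squares):
(5/6*e1) R2 = -463/18*e1 - 145/72*e2 + 13/8*e3 - 1/36*e1 e2 e3
(7*e2) R2 = -203/12*e1 - 3241/15*e2 + 7/30*e3 - 273/20*e1 e2 e3
(e3) R2 = 39/20*e1 - 1/30*e2 - 463/15*e3 - 29/12*e1 e2 e3
Summing the partial products and collecting blades:
Answer: -1831/45*e1 - 78521/360*e2 - 3481/120*e3 - 2897/180*e1 e2 e3


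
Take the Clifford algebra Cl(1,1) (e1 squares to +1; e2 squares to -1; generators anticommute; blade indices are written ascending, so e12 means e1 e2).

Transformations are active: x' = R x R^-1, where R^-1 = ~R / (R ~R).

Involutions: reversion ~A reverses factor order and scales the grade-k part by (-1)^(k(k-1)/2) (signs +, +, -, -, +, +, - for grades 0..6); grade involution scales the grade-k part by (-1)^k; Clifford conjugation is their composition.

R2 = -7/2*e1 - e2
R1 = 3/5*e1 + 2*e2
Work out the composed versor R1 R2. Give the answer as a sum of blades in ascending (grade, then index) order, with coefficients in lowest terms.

Distribute over the terms of R1 (each basis-blade product reordered to ascending indices, repeated generators contracted through their squares):
(3/5*e1) R2 = -21/10 - 3/5*e12
(2*e2) R2 = 2 + 7*e12
Summing the partial products and collecting blades:
Answer: -1/10 + 32/5*e12


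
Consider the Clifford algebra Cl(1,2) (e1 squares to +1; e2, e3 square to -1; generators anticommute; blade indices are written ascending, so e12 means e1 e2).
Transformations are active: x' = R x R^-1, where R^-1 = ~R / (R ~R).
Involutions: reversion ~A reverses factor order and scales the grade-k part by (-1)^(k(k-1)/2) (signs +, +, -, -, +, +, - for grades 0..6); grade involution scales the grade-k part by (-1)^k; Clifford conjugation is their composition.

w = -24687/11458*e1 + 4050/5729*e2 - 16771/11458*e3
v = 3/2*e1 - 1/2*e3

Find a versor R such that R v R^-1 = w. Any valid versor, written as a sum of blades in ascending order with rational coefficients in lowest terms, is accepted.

Here q(v) = q(w) = 2; the classical choice R = v + w = -3750/5729*e1 + 4050/5729*e2 - 11250/5729*e3 then realises v -> w under the sandwich.
Answer: -3750/5729*e1 + 4050/5729*e2 - 11250/5729*e3


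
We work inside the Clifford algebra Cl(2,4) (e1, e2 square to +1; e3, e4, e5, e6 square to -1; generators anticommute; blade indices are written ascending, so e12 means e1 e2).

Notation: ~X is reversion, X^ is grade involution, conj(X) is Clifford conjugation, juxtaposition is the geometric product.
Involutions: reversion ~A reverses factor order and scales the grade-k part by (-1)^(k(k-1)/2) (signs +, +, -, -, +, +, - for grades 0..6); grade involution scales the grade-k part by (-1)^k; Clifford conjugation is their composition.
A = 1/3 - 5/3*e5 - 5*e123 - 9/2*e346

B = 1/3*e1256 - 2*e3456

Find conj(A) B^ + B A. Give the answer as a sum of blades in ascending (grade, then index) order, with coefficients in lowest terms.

first term: -9*e5 - 5/9*e126 + 10/3*e346 + 5/3*e356 + 1/9*e1256 - 2/3*e3456 - 3/2*e12345 - 10*e12456
second term: 9*e5 - 5/9*e126 + 10/3*e346 + 5/3*e356 + 1/9*e1256 - 2/3*e3456 + 3/2*e12345 + 10*e12456
Answer: -10/9*e126 + 20/3*e346 + 10/3*e356 + 2/9*e1256 - 4/3*e3456


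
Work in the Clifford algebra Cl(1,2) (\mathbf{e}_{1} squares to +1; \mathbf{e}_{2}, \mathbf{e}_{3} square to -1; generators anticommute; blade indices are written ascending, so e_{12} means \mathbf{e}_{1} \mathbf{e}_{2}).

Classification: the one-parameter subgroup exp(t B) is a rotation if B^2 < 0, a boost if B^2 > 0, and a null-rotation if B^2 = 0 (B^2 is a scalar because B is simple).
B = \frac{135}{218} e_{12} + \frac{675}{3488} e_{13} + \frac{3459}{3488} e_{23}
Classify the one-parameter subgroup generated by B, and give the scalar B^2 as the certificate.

B^2 term by term: the squares give (\frac{135}{218})^2*(e_{12})^2 + (\frac{675}{3488})^2*(e_{13})^2 + (\frac{3459}{3488})^2*(e_{23})^2 = \frac{18225}{47524}*(+1) + \frac{455625}{12166144}*(+1) + \frac{11964681}{12166144}*(-1) = -\frac{9}{16} (each basis 2-blade squares to minus the product of its generators' squares); cross terms between blades sharing an index anticommute and cancel. So B^2 = -\frac{9}{16}.
Answer: rotation, certificate B^2 = -\frac{9}{16}. One invariant decides it: the square -\frac{9}{16} survives every conjugation, and its sign is exactly the classification.


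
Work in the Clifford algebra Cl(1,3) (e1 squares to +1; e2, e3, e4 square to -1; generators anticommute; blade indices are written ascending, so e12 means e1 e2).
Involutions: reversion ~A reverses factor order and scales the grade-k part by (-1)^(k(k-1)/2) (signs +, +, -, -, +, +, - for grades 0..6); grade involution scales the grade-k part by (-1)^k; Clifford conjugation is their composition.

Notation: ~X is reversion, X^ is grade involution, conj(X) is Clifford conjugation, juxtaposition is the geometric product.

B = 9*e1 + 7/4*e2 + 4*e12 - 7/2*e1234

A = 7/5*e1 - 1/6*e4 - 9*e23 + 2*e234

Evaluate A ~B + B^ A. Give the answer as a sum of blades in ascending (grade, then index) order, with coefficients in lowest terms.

first term: 63/5 + 7*e1 - 28/5*e2 - 63/4*e3 + 49/20*e12 + 36*e13 - 30*e14 + 7/24*e24 - 7/2*e34 - 965/12*e123 + 2/3*e124 - 8*e134 - 49/10*e234 - 18*e1234
second term: -63/5 - 7*e1 - 28/5*e2 - 63/4*e3 + 49/20*e12 + 36*e13 - 30*e14 + 7/24*e24 + 7/2*e34 + 965/12*e123 - 2/3*e124 - 8*e134 + 49/10*e234 - 18*e1234
Answer: -56/5*e2 - 63/2*e3 + 49/10*e12 + 72*e13 - 60*e14 + 7/12*e24 - 16*e134 - 36*e1234


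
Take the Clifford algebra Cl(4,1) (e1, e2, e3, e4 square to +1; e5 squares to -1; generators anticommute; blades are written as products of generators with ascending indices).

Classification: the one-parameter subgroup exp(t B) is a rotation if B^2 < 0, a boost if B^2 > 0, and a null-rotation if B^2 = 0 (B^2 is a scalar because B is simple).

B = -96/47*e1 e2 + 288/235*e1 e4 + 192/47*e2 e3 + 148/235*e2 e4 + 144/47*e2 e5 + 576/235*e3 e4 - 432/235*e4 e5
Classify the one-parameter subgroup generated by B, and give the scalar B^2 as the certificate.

B^2 term by term: the squares give (-96/47)^2*(e1 e2)^2 + (288/235)^2*(e1 e4)^2 + (192/47)^2*(e2 e3)^2 + (148/235)^2*(e2 e4)^2 + (144/47)^2*(e2 e5)^2 + (576/235)^2*(e3 e4)^2 + (-432/235)^2*(e4 e5)^2 = 9216/2209*(-1) + 82944/55225*(-1) + 36864/2209*(-1) + 21904/55225*(-1) + 20736/2209*(+1) + 331776/55225*(-1) + 186624/55225*(+1) = -16 (each basis 2-blade squares to minus the product of its generators' squares); cross terms between blades sharing an index anticommute and cancel; the commuting (index-disjoint) pairs give grade-4 terms 2*c*c'*(blade product), which cancel blade by blade — e1 e2 e3 e4: -110592/11045 + 110592/11045 = 0; e1 e2 e4 e5: 82944/11045 - 82944/11045 = 0; e2 e3 e4 e5: -165888/11045 + 165888/11045 = 0 — confirming B is simple. So B^2 = -16.
Answer: rotation, certificate B^2 = -16. The class reads off the invariant scalar -16 directly.


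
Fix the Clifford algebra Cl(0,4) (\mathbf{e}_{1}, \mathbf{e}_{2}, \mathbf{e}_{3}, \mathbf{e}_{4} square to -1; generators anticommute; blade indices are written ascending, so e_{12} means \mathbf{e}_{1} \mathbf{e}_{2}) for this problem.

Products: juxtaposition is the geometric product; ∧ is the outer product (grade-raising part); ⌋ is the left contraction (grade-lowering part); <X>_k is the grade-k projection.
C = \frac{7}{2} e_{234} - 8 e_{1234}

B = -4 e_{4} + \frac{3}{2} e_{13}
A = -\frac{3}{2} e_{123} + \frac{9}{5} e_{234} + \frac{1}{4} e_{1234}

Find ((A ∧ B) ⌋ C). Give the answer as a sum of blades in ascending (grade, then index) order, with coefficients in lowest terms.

step 1: 6 e_{1234}
step 2: -48
Answer: -48
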